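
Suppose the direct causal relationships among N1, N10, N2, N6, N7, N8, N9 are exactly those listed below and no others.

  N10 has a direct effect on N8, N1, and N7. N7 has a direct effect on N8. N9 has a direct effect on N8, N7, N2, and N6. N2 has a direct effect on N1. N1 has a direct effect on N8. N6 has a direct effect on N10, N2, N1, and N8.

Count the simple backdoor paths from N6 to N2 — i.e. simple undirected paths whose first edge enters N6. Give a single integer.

A backdoor path from N6 to N2 is any simple undirected path whose first edge points into N6 (i.e. leaves N6 via a parent).
Parents of N6: {N9}.
Enumerating:
  P1: N6 <- N9 -> N2
  P2: N6 <- N9 -> N7 <- N10 -> N1 <- N2
  P3: N6 <- N9 -> N7 <- N10 -> N8 <- N1 <- N2
  P4: N6 <- N9 -> N7 -> N8 <- N10 -> N1 <- N2
  P5: N6 <- N9 -> N7 -> N8 <- N1 <- N2
  P6: N6 <- N9 -> N8 <- N10 -> N1 <- N2
  P7: N6 <- N9 -> N8 <- N7 <- N10 -> N1 <- N2
  P8: N6 <- N9 -> N8 <- N1 <- N2
That exhausts the simple backdoor paths. Count: 8.

8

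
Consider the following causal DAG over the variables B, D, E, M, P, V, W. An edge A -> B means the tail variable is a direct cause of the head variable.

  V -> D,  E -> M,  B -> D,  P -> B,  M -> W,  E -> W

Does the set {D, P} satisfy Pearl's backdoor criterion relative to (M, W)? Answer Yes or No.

Backdoor paths from M to W (paths whose first edge points into M):
  P1: M <- E -> W
Condition 1 (no descendant of M in the set): holds — descendants of M are {W}; none are in {D, P}.
Condition 2 (every backdoor path blocked by {D, P}):
  P1: open — no interior node is in the conditioning set.
{D, P} does not satisfy the backdoor criterion.

No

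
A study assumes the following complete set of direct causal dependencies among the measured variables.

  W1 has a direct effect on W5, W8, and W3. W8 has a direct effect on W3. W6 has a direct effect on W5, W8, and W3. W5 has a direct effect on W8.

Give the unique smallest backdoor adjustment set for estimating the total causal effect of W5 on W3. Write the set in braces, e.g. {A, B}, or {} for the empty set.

{W1, W6}

Variables eligible for adjustment (non-descendants of W5, excluding W5 and W3): {W1, W6}.
Backdoor paths from W5 to W3:
  P1: W5 <- W6 -> W8 <- W1 -> W3
  P2: W5 <- W6 -> W8 -> W3
  P3: W5 <- W6 -> W3
  P4: W5 <- W1 -> W8 <- W6 -> W3
  P5: W5 <- W1 -> W8 -> W3
  P6: W5 <- W1 -> W3
The empty set is not sufficient: P2 (W5 <- W6 -> W8 -> W3) has no collider blocking it and no conditioned non-collider, so it is open.
Try {W1, W6}:
  P1: blocked at fork node W6 ∈ conditioning set.
  P2: blocked at fork node W6 ∈ conditioning set.
  P3: blocked at fork node W6 ∈ conditioning set.
  P4: blocked at fork node W1 ∈ conditioning set.
  P5: blocked at fork node W1 ∈ conditioning set.
  P6: blocked at fork node W1 ∈ conditioning set.
{W1, W6} contains no descendant of W5 and blocks every backdoor path.
Every element of {W1, W6} is needed (dropping W1 leaves P5 open; dropping W6 leaves P2 open), so no proper subset is valid.
Among all size-2 subsets of the eligible variables, only {W1, W6} blocks every backdoor path, so it is the unique smallest valid adjustment set.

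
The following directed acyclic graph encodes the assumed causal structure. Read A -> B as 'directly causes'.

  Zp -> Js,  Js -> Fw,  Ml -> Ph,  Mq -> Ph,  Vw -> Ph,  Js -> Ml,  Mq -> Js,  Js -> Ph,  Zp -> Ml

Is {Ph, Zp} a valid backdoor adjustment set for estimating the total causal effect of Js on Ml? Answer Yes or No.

No

Backdoor paths from Js to Ml (paths whose first edge points into Js):
  P1: Js <- Zp -> Ml
  P2: Js <- Mq -> Ph <- Ml
Condition 1 (no descendant of Js in the set): FAILS — Ph is a descendant of Js.
Condition 2 (every backdoor path blocked by {Ph, Zp}):
  P1: blocked at fork node Zp ∈ conditioning set.
  P2: open — collider(s) Ph are conditioned on (or have a conditioned descendant) and no non-collider on the path is in the set.
{Ph, Zp} does not satisfy the backdoor criterion.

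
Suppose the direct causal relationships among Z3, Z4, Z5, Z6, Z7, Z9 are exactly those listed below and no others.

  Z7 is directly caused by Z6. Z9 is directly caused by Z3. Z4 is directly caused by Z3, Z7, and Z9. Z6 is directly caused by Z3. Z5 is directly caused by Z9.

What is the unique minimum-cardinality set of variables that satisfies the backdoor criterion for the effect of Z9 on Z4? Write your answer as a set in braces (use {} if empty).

Variables eligible for adjustment (non-descendants of Z9, excluding Z9 and Z4): {Z3, Z6, Z7}.
Backdoor paths from Z9 to Z4:
  P1: Z9 <- Z3 -> Z6 -> Z7 -> Z4
  P2: Z9 <- Z3 -> Z4
The empty set is not sufficient: P1 (Z9 <- Z3 -> Z6 -> Z7 -> Z4) has no collider blocking it and no conditioned non-collider, so it is open.
Try {Z3}:
  P1: blocked at fork node Z3 ∈ conditioning set.
  P2: blocked at fork node Z3 ∈ conditioning set.
{Z3} contains no descendant of Z9 and blocks every backdoor path.
No other singleton works — e.g. {Z6} leaves P2 open — so {Z3} is the unique smallest valid adjustment set.

{Z3}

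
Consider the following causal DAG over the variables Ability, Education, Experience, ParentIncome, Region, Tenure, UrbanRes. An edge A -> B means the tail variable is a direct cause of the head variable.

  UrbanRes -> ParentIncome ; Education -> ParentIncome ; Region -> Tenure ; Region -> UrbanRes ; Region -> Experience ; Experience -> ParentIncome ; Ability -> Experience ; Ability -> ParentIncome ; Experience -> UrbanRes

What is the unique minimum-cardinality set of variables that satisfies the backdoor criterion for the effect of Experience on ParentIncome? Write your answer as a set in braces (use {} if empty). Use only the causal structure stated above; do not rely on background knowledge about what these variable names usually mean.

{Ability, Region}

Variables eligible for adjustment (non-descendants of Experience, excluding Experience and ParentIncome): {Ability, Education, Region, Tenure}.
Backdoor paths from Experience to ParentIncome:
  P1: Experience <- Region -> UrbanRes -> ParentIncome
  P2: Experience <- Ability -> ParentIncome
The empty set is not sufficient: P1 (Experience <- Region -> UrbanRes -> ParentIncome) has no collider blocking it and no conditioned non-collider, so it is open.
Try {Ability, Region}:
  P1: blocked at fork node Region ∈ conditioning set.
  P2: blocked at fork node Ability ∈ conditioning set.
{Ability, Region} contains no descendant of Experience and blocks every backdoor path.
Every element of {Ability, Region} is needed (dropping Ability leaves P2 open; dropping Region leaves P1 open), so no proper subset is valid.
Among all size-2 subsets of the eligible variables, only {Ability, Region} blocks every backdoor path, so it is the unique smallest valid adjustment set.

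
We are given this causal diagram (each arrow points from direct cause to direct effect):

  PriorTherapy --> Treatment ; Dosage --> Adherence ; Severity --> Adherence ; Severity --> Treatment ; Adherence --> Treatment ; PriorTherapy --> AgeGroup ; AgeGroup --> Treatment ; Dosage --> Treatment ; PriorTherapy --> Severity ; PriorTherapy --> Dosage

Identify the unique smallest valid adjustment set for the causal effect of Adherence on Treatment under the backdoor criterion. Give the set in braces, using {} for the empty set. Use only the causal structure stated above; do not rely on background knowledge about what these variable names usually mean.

{Dosage, Severity}

Variables eligible for adjustment (non-descendants of Adherence, excluding Adherence and Treatment): {AgeGroup, Dosage, PriorTherapy, Severity}.
Backdoor paths from Adherence to Treatment:
  P1: Adherence <- Severity <- PriorTherapy -> AgeGroup -> Treatment
  P2: Adherence <- Severity <- PriorTherapy -> Dosage -> Treatment
  P3: Adherence <- Severity <- PriorTherapy -> Treatment
  P4: Adherence <- Severity -> Treatment
  P5: Adherence <- Dosage <- PriorTherapy -> Severity -> Treatment
  P6: Adherence <- Dosage <- PriorTherapy -> AgeGroup -> Treatment
  P7: Adherence <- Dosage <- PriorTherapy -> Treatment
  P8: Adherence <- Dosage -> Treatment
The empty set is not sufficient: P1 (Adherence <- Severity <- PriorTherapy -> AgeGroup -> Treatment) has no collider blocking it and no conditioned non-collider, so it is open.
Try {Dosage, Severity}:
  P1: blocked at chain node Severity ∈ conditioning set.
  P2: blocked at chain node Severity ∈ conditioning set.
  P3: blocked at chain node Severity ∈ conditioning set.
  P4: blocked at fork node Severity ∈ conditioning set.
  P5: blocked at chain node Dosage ∈ conditioning set.
  P6: blocked at chain node Dosage ∈ conditioning set.
  P7: blocked at chain node Dosage ∈ conditioning set.
  P8: blocked at fork node Dosage ∈ conditioning set.
{Dosage, Severity} contains no descendant of Adherence and blocks every backdoor path.
Every element of {Dosage, Severity} is needed (dropping Dosage leaves P6 open; dropping Severity leaves P1 open), so no proper subset is valid.
Among all size-2 subsets of the eligible variables, only {Dosage, Severity} blocks every backdoor path, so it is the unique smallest valid adjustment set.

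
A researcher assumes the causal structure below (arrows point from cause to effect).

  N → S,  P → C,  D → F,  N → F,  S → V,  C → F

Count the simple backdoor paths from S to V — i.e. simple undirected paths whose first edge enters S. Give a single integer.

A backdoor path from S to V is any simple undirected path whose first edge points into S (i.e. leaves S via a parent).
Parents of S: {N}.
No simple path from any parent of S reaches V without revisiting S, so there are no backdoor paths.

0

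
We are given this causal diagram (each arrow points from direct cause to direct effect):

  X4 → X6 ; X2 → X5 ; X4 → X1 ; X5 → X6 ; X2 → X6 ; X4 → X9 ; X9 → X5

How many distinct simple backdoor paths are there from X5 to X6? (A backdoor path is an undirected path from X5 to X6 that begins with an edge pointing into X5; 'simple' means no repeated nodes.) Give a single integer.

2

A backdoor path from X5 to X6 is any simple undirected path whose first edge points into X5 (i.e. leaves X5 via a parent).
Parents of X5: {X2, X9}.
Enumerating:
  P1: X5 <- X2 -> X6
  P2: X5 <- X9 <- X4 -> X6
That exhausts the simple backdoor paths. Count: 2.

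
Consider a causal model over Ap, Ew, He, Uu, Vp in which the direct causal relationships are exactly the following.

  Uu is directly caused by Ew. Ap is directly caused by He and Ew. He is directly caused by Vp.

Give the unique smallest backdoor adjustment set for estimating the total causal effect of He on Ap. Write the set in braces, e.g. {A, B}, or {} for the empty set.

Variables eligible for adjustment (non-descendants of He, excluding He and Ap): {Ew, Uu, Vp}.
Backdoor paths from He to Ap:
  (none)
With no backdoor paths the empty set already satisfies the criterion, and it is trivially minimal.

{}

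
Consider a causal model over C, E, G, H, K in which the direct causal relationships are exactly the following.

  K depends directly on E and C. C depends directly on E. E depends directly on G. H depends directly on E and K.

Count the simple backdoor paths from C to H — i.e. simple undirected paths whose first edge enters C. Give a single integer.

A backdoor path from C to H is any simple undirected path whose first edge points into C (i.e. leaves C via a parent).
Parents of C: {E}.
Enumerating:
  P1: C <- E -> K -> H
  P2: C <- E -> H
That exhausts the simple backdoor paths. Count: 2.

2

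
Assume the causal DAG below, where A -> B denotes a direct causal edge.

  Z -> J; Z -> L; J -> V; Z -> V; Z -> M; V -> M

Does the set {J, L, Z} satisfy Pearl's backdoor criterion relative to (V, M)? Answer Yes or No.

Yes

Backdoor paths from V to M (paths whose first edge points into V):
  P1: V <- Z -> M
  P2: V <- J <- Z -> M
Condition 1 (no descendant of V in the set): holds — descendants of V are {M}; none are in {J, L, Z}.
Condition 2 (every backdoor path blocked by {J, L, Z}):
  P1: blocked at fork node Z ∈ conditioning set.
  P2: blocked at chain node J ∈ conditioning set.
{J, L, Z} satisfies the backdoor criterion.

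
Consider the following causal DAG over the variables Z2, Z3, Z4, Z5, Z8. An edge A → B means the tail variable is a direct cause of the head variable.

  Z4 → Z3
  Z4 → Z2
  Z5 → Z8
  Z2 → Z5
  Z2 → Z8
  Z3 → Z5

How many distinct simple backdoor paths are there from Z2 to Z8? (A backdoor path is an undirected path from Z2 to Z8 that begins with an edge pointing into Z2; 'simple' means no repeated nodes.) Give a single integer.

1

A backdoor path from Z2 to Z8 is any simple undirected path whose first edge points into Z2 (i.e. leaves Z2 via a parent).
Parents of Z2: {Z4}.
Enumerating:
  P1: Z2 <- Z4 -> Z3 -> Z5 -> Z8
That exhausts the simple backdoor paths. Count: 1.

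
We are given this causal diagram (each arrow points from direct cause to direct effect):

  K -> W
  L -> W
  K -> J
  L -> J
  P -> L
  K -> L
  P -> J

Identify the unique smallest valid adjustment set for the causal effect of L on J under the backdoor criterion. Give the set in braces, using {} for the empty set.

{K, P}

Variables eligible for adjustment (non-descendants of L, excluding L and J): {K, P}.
Backdoor paths from L to J:
  P1: L <- K -> J
  P2: L <- P -> J
The empty set is not sufficient: P1 (L <- K -> J) has no collider blocking it and no conditioned non-collider, so it is open.
Try {K, P}:
  P1: blocked at fork node K ∈ conditioning set.
  P2: blocked at fork node P ∈ conditioning set.
{K, P} contains no descendant of L and blocks every backdoor path.
Every element of {K, P} is needed (dropping K leaves P1 open; dropping P leaves P2 open), so no proper subset is valid.
Among all size-2 subsets of the eligible variables, only {K, P} blocks every backdoor path, so it is the unique smallest valid adjustment set.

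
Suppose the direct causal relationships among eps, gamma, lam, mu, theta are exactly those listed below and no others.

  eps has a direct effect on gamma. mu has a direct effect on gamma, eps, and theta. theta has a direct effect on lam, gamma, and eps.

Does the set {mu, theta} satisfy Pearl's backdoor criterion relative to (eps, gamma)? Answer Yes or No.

Yes

Backdoor paths from eps to gamma (paths whose first edge points into eps):
  P1: eps <- mu -> theta -> gamma
  P2: eps <- mu -> gamma
  P3: eps <- theta <- mu -> gamma
  P4: eps <- theta -> gamma
Condition 1 (no descendant of eps in the set): holds — descendants of eps are {gamma}; none are in {mu, theta}.
Condition 2 (every backdoor path blocked by {mu, theta}):
  P1: blocked at fork node mu ∈ conditioning set.
  P2: blocked at fork node mu ∈ conditioning set.
  P3: blocked at chain node theta ∈ conditioning set.
  P4: blocked at fork node theta ∈ conditioning set.
{mu, theta} satisfies the backdoor criterion.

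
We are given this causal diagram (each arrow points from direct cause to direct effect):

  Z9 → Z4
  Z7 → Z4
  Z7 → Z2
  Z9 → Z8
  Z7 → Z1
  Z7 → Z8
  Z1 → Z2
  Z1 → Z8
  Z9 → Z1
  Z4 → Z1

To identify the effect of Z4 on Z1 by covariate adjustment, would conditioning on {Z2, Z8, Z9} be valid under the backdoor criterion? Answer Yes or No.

No

Backdoor paths from Z4 to Z1 (paths whose first edge points into Z4):
  P1: Z4 <- Z9 -> Z1
  P2: Z4 <- Z9 -> Z8 <- Z7 -> Z1
  P3: Z4 <- Z9 -> Z8 <- Z7 -> Z2 <- Z1
  P4: Z4 <- Z9 -> Z8 <- Z1
  P5: Z4 <- Z7 -> Z1
  P6: Z4 <- Z7 -> Z8 <- Z9 -> Z1
  P7: Z4 <- Z7 -> Z8 <- Z1
  P8: Z4 <- Z7 -> Z2 <- Z1
Condition 1 (no descendant of Z4 in the set): FAILS — Z2 and Z8 are descendants of Z4.
Condition 2 (every backdoor path blocked by {Z2, Z8, Z9}):
  P1: blocked at fork node Z9 ∈ conditioning set.
  P2: blocked at fork node Z9 ∈ conditioning set.
  P3: blocked at fork node Z9 ∈ conditioning set.
  P4: blocked at fork node Z9 ∈ conditioning set.
  P5: open — no interior node is in the conditioning set.
  P6: blocked at fork node Z9 ∈ conditioning set.
  P7: open — collider(s) Z8 are conditioned on (or have a conditioned descendant) and no non-collider on the path is in the set.
  P8: open — collider(s) Z2 are conditioned on (or have a conditioned descendant) and no non-collider on the path is in the set.
{Z2, Z8, Z9} does not satisfy the backdoor criterion.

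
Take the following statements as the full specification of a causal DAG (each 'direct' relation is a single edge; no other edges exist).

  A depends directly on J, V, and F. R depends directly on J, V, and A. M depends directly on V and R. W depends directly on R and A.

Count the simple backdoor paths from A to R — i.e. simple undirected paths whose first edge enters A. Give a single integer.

A backdoor path from A to R is any simple undirected path whose first edge points into A (i.e. leaves A via a parent).
Parents of A: {F, J, V}.
Enumerating:
  P1: A <- V -> R
  P2: A <- V -> M <- R
  P3: A <- J -> R
That exhausts the simple backdoor paths. Count: 3.

3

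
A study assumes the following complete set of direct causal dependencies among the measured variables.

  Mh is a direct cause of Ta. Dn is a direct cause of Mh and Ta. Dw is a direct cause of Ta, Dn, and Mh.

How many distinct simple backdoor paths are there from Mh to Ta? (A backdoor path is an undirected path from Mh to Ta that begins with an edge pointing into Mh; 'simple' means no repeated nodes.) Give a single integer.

4

A backdoor path from Mh to Ta is any simple undirected path whose first edge points into Mh (i.e. leaves Mh via a parent).
Parents of Mh: {Dn, Dw}.
Enumerating:
  P1: Mh <- Dw -> Dn -> Ta
  P2: Mh <- Dw -> Ta
  P3: Mh <- Dn <- Dw -> Ta
  P4: Mh <- Dn -> Ta
That exhausts the simple backdoor paths. Count: 4.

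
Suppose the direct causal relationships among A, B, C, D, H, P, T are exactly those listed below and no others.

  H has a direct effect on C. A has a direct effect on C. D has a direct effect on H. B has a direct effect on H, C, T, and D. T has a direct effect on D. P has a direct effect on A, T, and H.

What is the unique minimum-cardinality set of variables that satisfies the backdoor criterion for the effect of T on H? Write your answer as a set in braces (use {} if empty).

Variables eligible for adjustment (non-descendants of T, excluding T and H): {A, B, P}.
Backdoor paths from T to H:
  P1: T <- P -> A -> C <- B -> D -> H
  P2: T <- P -> A -> C <- B -> H
  P3: T <- P -> A -> C <- H
  P4: T <- P -> H
  P5: T <- B -> D -> H
  P6: T <- B -> H
  P7: T <- B -> C <- A <- P -> H
  P8: T <- B -> C <- H
The empty set is not sufficient: P4 (T <- P -> H) has no collider blocking it and no conditioned non-collider, so it is open.
Try {B, P}:
  P1: blocked at fork node P ∈ conditioning set.
  P2: blocked at fork node P ∈ conditioning set.
  P3: blocked at fork node P ∈ conditioning set.
  P4: blocked at fork node P ∈ conditioning set.
  P5: blocked at fork node B ∈ conditioning set.
  P6: blocked at fork node B ∈ conditioning set.
  P7: blocked at fork node B ∈ conditioning set.
  P8: blocked at fork node B ∈ conditioning set.
{B, P} contains no descendant of T and blocks every backdoor path.
Every element of {B, P} is needed (dropping B leaves P5 open; dropping P leaves P4 open), so no proper subset is valid.
Among all size-2 subsets of the eligible variables, only {B, P} blocks every backdoor path, so it is the unique smallest valid adjustment set.

{B, P}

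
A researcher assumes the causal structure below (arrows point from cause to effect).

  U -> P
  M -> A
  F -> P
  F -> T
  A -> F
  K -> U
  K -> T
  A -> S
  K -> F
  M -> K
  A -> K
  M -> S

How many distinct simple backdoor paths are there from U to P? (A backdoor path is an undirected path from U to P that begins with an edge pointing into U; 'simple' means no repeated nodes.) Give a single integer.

A backdoor path from U to P is any simple undirected path whose first edge points into U (i.e. leaves U via a parent).
Parents of U: {K}.
Enumerating:
  P1: U <- K <- M -> A -> F -> P
  P2: U <- K <- M -> S <- A -> F -> P
  P3: U <- K <- A -> F -> P
  P4: U <- K -> F -> P
  P5: U <- K -> T <- F -> P
That exhausts the simple backdoor paths. Count: 5.

5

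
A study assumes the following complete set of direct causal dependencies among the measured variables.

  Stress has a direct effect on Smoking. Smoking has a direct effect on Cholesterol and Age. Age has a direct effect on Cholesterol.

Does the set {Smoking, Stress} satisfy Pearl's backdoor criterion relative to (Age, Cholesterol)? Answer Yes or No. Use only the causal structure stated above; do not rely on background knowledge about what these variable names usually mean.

Yes

Backdoor paths from Age to Cholesterol (paths whose first edge points into Age):
  P1: Age <- Smoking -> Cholesterol
Condition 1 (no descendant of Age in the set): holds — descendants of Age are {Cholesterol}; none are in {Smoking, Stress}.
Condition 2 (every backdoor path blocked by {Smoking, Stress}):
  P1: blocked at fork node Smoking ∈ conditioning set.
{Smoking, Stress} satisfies the backdoor criterion.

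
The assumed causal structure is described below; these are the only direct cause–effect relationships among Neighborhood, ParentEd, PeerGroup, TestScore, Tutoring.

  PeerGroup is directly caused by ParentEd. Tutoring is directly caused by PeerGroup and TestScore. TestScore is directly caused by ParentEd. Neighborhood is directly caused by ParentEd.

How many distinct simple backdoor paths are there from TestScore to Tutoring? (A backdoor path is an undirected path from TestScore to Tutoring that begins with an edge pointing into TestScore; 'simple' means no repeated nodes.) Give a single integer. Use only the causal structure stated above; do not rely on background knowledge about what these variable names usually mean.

1

A backdoor path from TestScore to Tutoring is any simple undirected path whose first edge points into TestScore (i.e. leaves TestScore via a parent).
Parents of TestScore: {ParentEd}.
Enumerating:
  P1: TestScore <- ParentEd -> PeerGroup -> Tutoring
That exhausts the simple backdoor paths. Count: 1.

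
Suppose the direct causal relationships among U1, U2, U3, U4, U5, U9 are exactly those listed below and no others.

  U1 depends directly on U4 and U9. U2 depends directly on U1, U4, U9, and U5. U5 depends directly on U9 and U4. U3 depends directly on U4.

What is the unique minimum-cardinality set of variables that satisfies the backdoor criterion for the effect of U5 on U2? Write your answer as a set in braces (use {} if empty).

Variables eligible for adjustment (non-descendants of U5, excluding U5 and U2): {U1, U3, U4, U9}.
Backdoor paths from U5 to U2:
  P1: U5 <- U9 -> U1 <- U4 -> U2
  P2: U5 <- U9 -> U1 -> U2
  P3: U5 <- U9 -> U2
  P4: U5 <- U4 -> U1 <- U9 -> U2
  P5: U5 <- U4 -> U1 -> U2
  P6: U5 <- U4 -> U2
The empty set is not sufficient: P2 (U5 <- U9 -> U1 -> U2) has no collider blocking it and no conditioned non-collider, so it is open.
Try {U4, U9}:
  P1: blocked at fork node U9 ∈ conditioning set.
  P2: blocked at fork node U9 ∈ conditioning set.
  P3: blocked at fork node U9 ∈ conditioning set.
  P4: blocked at fork node U4 ∈ conditioning set.
  P5: blocked at fork node U4 ∈ conditioning set.
  P6: blocked at fork node U4 ∈ conditioning set.
{U4, U9} contains no descendant of U5 and blocks every backdoor path.
Every element of {U4, U9} is needed (dropping U4 leaves P5 open; dropping U9 leaves P2 open), so no proper subset is valid.
Among all size-2 subsets of the eligible variables, only {U4, U9} blocks every backdoor path, so it is the unique smallest valid adjustment set.

{U4, U9}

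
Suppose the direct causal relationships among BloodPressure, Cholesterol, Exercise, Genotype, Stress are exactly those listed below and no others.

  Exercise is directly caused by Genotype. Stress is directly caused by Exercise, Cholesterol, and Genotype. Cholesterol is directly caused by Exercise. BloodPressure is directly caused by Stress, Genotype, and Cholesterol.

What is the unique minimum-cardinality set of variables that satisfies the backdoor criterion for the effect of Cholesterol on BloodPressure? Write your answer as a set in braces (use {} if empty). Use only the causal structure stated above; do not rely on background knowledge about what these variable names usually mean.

{Exercise}

Variables eligible for adjustment (non-descendants of Cholesterol, excluding Cholesterol and BloodPressure): {Exercise, Genotype}.
Backdoor paths from Cholesterol to BloodPressure:
  P1: Cholesterol <- Exercise <- Genotype -> Stress -> BloodPressure
  P2: Cholesterol <- Exercise <- Genotype -> BloodPressure
  P3: Cholesterol <- Exercise -> Stress <- Genotype -> BloodPressure
  P4: Cholesterol <- Exercise -> Stress -> BloodPressure
The empty set is not sufficient: P1 (Cholesterol <- Exercise <- Genotype -> Stress -> BloodPressure) has no collider blocking it and no conditioned non-collider, so it is open.
Try {Exercise}:
  P1: blocked at chain node Exercise ∈ conditioning set.
  P2: blocked at chain node Exercise ∈ conditioning set.
  P3: blocked at fork node Exercise ∈ conditioning set.
  P4: blocked at fork node Exercise ∈ conditioning set.
{Exercise} contains no descendant of Cholesterol and blocks every backdoor path.
No other singleton works — e.g. {Genotype} leaves P4 open — so {Exercise} is the unique smallest valid adjustment set.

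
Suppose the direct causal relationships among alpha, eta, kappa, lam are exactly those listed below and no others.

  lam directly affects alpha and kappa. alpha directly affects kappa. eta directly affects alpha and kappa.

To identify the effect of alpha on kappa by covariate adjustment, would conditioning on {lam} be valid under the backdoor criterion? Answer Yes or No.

No

Backdoor paths from alpha to kappa (paths whose first edge points into alpha):
  P1: alpha <- lam -> kappa
  P2: alpha <- eta -> kappa
Condition 1 (no descendant of alpha in the set): holds — descendants of alpha are {kappa}; none are in {lam}.
Condition 2 (every backdoor path blocked by {lam}):
  P1: blocked at fork node lam ∈ conditioning set.
  P2: open — no interior node is in the conditioning set.
{lam} does not satisfy the backdoor criterion.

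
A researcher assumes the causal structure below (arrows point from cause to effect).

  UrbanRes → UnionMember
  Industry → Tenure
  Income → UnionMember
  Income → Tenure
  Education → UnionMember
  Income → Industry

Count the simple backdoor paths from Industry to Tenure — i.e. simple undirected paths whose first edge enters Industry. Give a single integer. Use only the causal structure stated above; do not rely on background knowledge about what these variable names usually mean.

1

A backdoor path from Industry to Tenure is any simple undirected path whose first edge points into Industry (i.e. leaves Industry via a parent).
Parents of Industry: {Income}.
Enumerating:
  P1: Industry <- Income -> Tenure
That exhausts the simple backdoor paths. Count: 1.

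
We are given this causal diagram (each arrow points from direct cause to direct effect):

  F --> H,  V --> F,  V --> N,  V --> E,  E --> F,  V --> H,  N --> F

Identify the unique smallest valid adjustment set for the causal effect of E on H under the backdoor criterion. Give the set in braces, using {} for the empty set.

{V}

Variables eligible for adjustment (non-descendants of E, excluding E and H): {N, V}.
Backdoor paths from E to H:
  P1: E <- V -> N -> F -> H
  P2: E <- V -> F -> H
  P3: E <- V -> H
The empty set is not sufficient: P1 (E <- V -> N -> F -> H) has no collider blocking it and no conditioned non-collider, so it is open.
Try {V}:
  P1: blocked at fork node V ∈ conditioning set.
  P2: blocked at fork node V ∈ conditioning set.
  P3: blocked at fork node V ∈ conditioning set.
{V} contains no descendant of E and blocks every backdoor path.
No other singleton works — e.g. {N} leaves P2 open — so {V} is the unique smallest valid adjustment set.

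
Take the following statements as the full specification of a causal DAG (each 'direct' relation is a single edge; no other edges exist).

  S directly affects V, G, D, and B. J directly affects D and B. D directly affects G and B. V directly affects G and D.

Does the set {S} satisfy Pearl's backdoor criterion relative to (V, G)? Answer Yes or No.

Yes

Backdoor paths from V to G (paths whose first edge points into V):
  P1: V <- S -> D -> G
  P2: V <- S -> G
  P3: V <- S -> B <- J -> D -> G
  P4: V <- S -> B <- D -> G
Condition 1 (no descendant of V in the set): holds — descendants of V are {B, D, G}; none are in {S}.
Condition 2 (every backdoor path blocked by {S}):
  P1: blocked at fork node S ∈ conditioning set.
  P2: blocked at fork node S ∈ conditioning set.
  P3: blocked at fork node S ∈ conditioning set.
  P4: blocked at fork node S ∈ conditioning set.
{S} satisfies the backdoor criterion.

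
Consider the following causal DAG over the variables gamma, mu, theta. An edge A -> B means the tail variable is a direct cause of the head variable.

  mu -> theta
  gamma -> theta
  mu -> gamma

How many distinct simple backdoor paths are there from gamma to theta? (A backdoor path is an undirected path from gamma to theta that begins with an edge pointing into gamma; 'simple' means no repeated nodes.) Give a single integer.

A backdoor path from gamma to theta is any simple undirected path whose first edge points into gamma (i.e. leaves gamma via a parent).
Parents of gamma: {mu}.
Enumerating:
  P1: gamma <- mu -> theta
That exhausts the simple backdoor paths. Count: 1.

1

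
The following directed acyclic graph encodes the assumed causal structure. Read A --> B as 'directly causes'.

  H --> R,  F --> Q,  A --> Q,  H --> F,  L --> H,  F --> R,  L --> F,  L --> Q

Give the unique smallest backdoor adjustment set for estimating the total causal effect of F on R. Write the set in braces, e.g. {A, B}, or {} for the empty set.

{H}

Variables eligible for adjustment (non-descendants of F, excluding F and R): {A, H, L}.
Backdoor paths from F to R:
  P1: F <- L -> H -> R
  P2: F <- H -> R
The empty set is not sufficient: P1 (F <- L -> H -> R) has no collider blocking it and no conditioned non-collider, so it is open.
Try {H}:
  P1: blocked at chain node H ∈ conditioning set.
  P2: blocked at fork node H ∈ conditioning set.
{H} contains no descendant of F and blocks every backdoor path.
No other singleton works — e.g. {L} leaves P2 open — so {H} is the unique smallest valid adjustment set.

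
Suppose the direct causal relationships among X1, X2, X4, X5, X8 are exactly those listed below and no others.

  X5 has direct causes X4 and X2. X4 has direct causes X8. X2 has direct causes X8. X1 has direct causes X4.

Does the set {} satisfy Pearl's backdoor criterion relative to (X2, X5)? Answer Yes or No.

No

Backdoor paths from X2 to X5 (paths whose first edge points into X2):
  P1: X2 <- X8 -> X4 -> X5
Condition 1 (no descendant of X2 in the set): holds — descendants of X2 are {X5}; none are in {}.
Condition 2 (every backdoor path blocked by {}):
  P1: open — no interior node is in the conditioning set.
{} does not satisfy the backdoor criterion.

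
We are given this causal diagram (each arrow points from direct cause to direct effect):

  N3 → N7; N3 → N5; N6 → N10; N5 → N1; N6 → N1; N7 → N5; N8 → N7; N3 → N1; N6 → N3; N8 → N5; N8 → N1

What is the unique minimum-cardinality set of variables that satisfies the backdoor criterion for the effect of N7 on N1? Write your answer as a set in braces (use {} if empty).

{N3, N8}

Variables eligible for adjustment (non-descendants of N7, excluding N7 and N1): {N10, N3, N6, N8}.
Backdoor paths from N7 to N1:
  P1: N7 <- N8 -> N5 <- N3 <- N6 -> N1
  P2: N7 <- N8 -> N5 <- N3 -> N1
  P3: N7 <- N8 -> N5 -> N1
  P4: N7 <- N8 -> N1
  P5: N7 <- N3 <- N6 -> N1
  P6: N7 <- N3 -> N5 <- N8 -> N1
  P7: N7 <- N3 -> N5 -> N1
  P8: N7 <- N3 -> N1
The empty set is not sufficient: P3 (N7 <- N8 -> N5 -> N1) has no collider blocking it and no conditioned non-collider, so it is open.
Try {N3, N8}:
  P1: blocked at fork node N8 ∈ conditioning set.
  P2: blocked at fork node N8 ∈ conditioning set.
  P3: blocked at fork node N8 ∈ conditioning set.
  P4: blocked at fork node N8 ∈ conditioning set.
  P5: blocked at chain node N3 ∈ conditioning set.
  P6: blocked at fork node N3 ∈ conditioning set.
  P7: blocked at fork node N3 ∈ conditioning set.
  P8: blocked at fork node N3 ∈ conditioning set.
{N3, N8} contains no descendant of N7 and blocks every backdoor path.
Every element of {N3, N8} is needed (dropping N3 leaves P5 open; dropping N8 leaves P3 open), so no proper subset is valid.
Among all size-2 subsets of the eligible variables, only {N3, N8} blocks every backdoor path, so it is the unique smallest valid adjustment set.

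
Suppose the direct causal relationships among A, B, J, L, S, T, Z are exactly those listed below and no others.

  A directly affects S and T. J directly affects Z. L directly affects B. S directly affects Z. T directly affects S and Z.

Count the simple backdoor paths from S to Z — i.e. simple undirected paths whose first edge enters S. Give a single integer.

A backdoor path from S to Z is any simple undirected path whose first edge points into S (i.e. leaves S via a parent).
Parents of S: {A, T}.
Enumerating:
  P1: S <- A -> T -> Z
  P2: S <- T -> Z
That exhausts the simple backdoor paths. Count: 2.

2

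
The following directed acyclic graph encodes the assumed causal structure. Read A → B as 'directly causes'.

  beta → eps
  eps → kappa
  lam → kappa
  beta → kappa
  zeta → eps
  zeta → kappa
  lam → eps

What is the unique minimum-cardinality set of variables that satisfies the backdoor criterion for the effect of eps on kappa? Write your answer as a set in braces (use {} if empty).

{beta, lam, zeta}

Variables eligible for adjustment (non-descendants of eps, excluding eps and kappa): {beta, lam, zeta}.
Backdoor paths from eps to kappa:
  P1: eps <- beta -> kappa
  P2: eps <- zeta -> kappa
  P3: eps <- lam -> kappa
The empty set is not sufficient: P1 (eps <- beta -> kappa) has no collider blocking it and no conditioned non-collider, so it is open.
Try {beta, lam, zeta}:
  P1: blocked at fork node beta ∈ conditioning set.
  P2: blocked at fork node zeta ∈ conditioning set.
  P3: blocked at fork node lam ∈ conditioning set.
{beta, lam, zeta} contains no descendant of eps and blocks every backdoor path.
Every element of {beta, lam, zeta} is needed (dropping beta leaves P1 open; dropping lam leaves P3 open; dropping zeta leaves P2 open), so no proper subset is valid.
Among all size-3 subsets of the eligible variables, only {beta, lam, zeta} blocks every backdoor path, so it is the unique smallest valid adjustment set.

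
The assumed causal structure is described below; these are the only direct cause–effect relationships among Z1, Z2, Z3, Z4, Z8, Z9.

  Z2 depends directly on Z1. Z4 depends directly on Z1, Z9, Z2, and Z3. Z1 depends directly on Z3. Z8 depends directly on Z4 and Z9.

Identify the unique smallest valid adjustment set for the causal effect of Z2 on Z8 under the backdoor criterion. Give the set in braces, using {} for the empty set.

Variables eligible for adjustment (non-descendants of Z2, excluding Z2 and Z8): {Z1, Z3, Z9}.
Backdoor paths from Z2 to Z8:
  P1: Z2 <- Z1 <- Z3 -> Z4 <- Z9 -> Z8
  P2: Z2 <- Z1 <- Z3 -> Z4 -> Z8
  P3: Z2 <- Z1 -> Z4 <- Z9 -> Z8
  P4: Z2 <- Z1 -> Z4 -> Z8
The empty set is not sufficient: P2 (Z2 <- Z1 <- Z3 -> Z4 -> Z8) has no collider blocking it and no conditioned non-collider, so it is open.
Try {Z1}:
  P1: blocked at chain node Z1 ∈ conditioning set.
  P2: blocked at chain node Z1 ∈ conditioning set.
  P3: blocked at fork node Z1 ∈ conditioning set.
  P4: blocked at fork node Z1 ∈ conditioning set.
{Z1} contains no descendant of Z2 and blocks every backdoor path.
No other singleton works — e.g. {Z3} leaves P4 open — so {Z1} is the unique smallest valid adjustment set.

{Z1}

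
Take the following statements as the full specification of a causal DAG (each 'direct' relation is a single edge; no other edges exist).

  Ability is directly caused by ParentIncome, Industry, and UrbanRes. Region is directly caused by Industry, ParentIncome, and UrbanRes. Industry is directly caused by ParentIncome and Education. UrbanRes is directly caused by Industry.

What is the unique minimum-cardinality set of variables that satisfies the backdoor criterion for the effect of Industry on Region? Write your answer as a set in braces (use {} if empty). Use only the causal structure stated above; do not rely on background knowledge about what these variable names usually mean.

{ParentIncome}

Variables eligible for adjustment (non-descendants of Industry, excluding Industry and Region): {Education, ParentIncome}.
Backdoor paths from Industry to Region:
  P1: Industry <- ParentIncome -> Region
  P2: Industry <- ParentIncome -> Ability <- UrbanRes -> Region
The empty set is not sufficient: P1 (Industry <- ParentIncome -> Region) has no collider blocking it and no conditioned non-collider, so it is open.
Try {ParentIncome}:
  P1: blocked at fork node ParentIncome ∈ conditioning set.
  P2: blocked at fork node ParentIncome ∈ conditioning set.
{ParentIncome} contains no descendant of Industry and blocks every backdoor path.
No other singleton works — e.g. {Education} leaves P1 open — so {ParentIncome} is the unique smallest valid adjustment set.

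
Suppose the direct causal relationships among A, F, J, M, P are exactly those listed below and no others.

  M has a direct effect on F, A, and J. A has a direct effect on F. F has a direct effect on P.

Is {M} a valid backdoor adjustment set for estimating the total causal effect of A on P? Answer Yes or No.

Yes

Backdoor paths from A to P (paths whose first edge points into A):
  P1: A <- M -> F -> P
Condition 1 (no descendant of A in the set): holds — descendants of A are {F, P}; none are in {M}.
Condition 2 (every backdoor path blocked by {M}):
  P1: blocked at fork node M ∈ conditioning set.
{M} satisfies the backdoor criterion.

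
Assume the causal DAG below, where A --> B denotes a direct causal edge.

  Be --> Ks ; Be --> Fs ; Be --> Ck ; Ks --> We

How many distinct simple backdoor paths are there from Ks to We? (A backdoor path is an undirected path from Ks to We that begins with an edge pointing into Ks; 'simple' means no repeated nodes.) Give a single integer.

0

A backdoor path from Ks to We is any simple undirected path whose first edge points into Ks (i.e. leaves Ks via a parent).
Parents of Ks: {Be}.
No simple path from any parent of Ks reaches We without revisiting Ks, so there are no backdoor paths.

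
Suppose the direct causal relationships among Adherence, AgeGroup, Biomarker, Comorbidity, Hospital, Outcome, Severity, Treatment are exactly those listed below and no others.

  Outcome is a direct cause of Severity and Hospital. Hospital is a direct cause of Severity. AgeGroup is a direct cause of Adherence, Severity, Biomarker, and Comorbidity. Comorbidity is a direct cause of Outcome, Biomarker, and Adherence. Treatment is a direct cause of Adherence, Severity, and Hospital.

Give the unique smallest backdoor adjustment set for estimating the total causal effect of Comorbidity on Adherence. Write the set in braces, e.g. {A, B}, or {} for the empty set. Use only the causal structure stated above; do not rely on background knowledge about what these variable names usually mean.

{AgeGroup}

Variables eligible for adjustment (non-descendants of Comorbidity, excluding Comorbidity and Adherence): {AgeGroup, Treatment}.
Backdoor paths from Comorbidity to Adherence:
  P1: Comorbidity <- AgeGroup -> Severity <- Treatment -> Adherence
  P2: Comorbidity <- AgeGroup -> Severity <- Outcome -> Hospital <- Treatment -> Adherence
  P3: Comorbidity <- AgeGroup -> Severity <- Hospital <- Treatment -> Adherence
  P4: Comorbidity <- AgeGroup -> Adherence
The empty set is not sufficient: P4 (Comorbidity <- AgeGroup -> Adherence) has no collider blocking it and no conditioned non-collider, so it is open.
Try {AgeGroup}:
  P1: blocked at fork node AgeGroup ∈ conditioning set.
  P2: blocked at fork node AgeGroup ∈ conditioning set.
  P3: blocked at fork node AgeGroup ∈ conditioning set.
  P4: blocked at fork node AgeGroup ∈ conditioning set.
{AgeGroup} contains no descendant of Comorbidity and blocks every backdoor path.
No other singleton works — e.g. {Treatment} leaves P4 open — so {AgeGroup} is the unique smallest valid adjustment set.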